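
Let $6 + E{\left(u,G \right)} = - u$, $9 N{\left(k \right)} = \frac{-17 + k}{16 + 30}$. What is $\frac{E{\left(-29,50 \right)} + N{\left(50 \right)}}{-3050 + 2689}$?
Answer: $- \frac{3185}{49818} \approx -0.063933$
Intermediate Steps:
$N{\left(k \right)} = - \frac{17}{414} + \frac{k}{414}$ ($N{\left(k \right)} = \frac{\left(-17 + k\right) \frac{1}{16 + 30}}{9} = \frac{\left(-17 + k\right) \frac{1}{46}}{9} = \frac{- \frac{17}{46} + \frac{k}{46}}{9} = - \frac{17}{414} + \frac{k}{414}$)
$E{\left(u,G \right)} = -6 - u$
$\frac{E{\left(-29,50 \right)} + N{\left(50 \right)}}{-3050 + 2689} = \frac{\left(-6 - -29\right) + \left(- \frac{17}{414} + \frac{1}{414} \cdot 50\right)}{-3050 + 2689} = \frac{\left(-6 + 29\right) + \left(- \frac{17}{414} + \frac{25}{207}\right)}{-361} = \left(23 + \frac{11}{138}\right) \left(- \frac{1}{361}\right) = \frac{3185}{138} \left(- \frac{1}{361}\right) = - \frac{3185}{49818}$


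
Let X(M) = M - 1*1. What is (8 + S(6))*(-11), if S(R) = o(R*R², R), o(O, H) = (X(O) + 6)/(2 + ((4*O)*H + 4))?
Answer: -459151/5190 ≈ -88.468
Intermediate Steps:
X(M) = -1 + M (X(M) = M - 1 = -1 + M)
o(O, H) = (5 + O)/(6 + 4*H*O) (o(O, H) = ((-1 + O) + 6)/(2 + ((4*O)*H + 4)) = (5 + O)/(2 + (4*H*O + 4)) = (5 + O)/(2 + (4 + 4*H*O)) = (5 + O)/(6 + 4*H*O))
S(R) = (5 + R³)/(2*(3 + 2*R⁴)) (S(R) = (5 + R*R²)/(2*(3 + 2*R*(R*R²))) = (5 + R³)/(2*(3 + 2*R*R³)) = (5 + R³)/(2*(3 + 2*R⁴)))
(8 + S(6))*(-11) = (8 + (5 + 6³)/(2*(3 + 2*6⁴)))*(-11) = (8 + (5 + 216)/(2*(3 + 2*1296)))*(-11) = (8 + (½)*221/(3 + 2592))*(-11) = (8 + (½)*221/2595)*(-11) = (8 + (½)*(1/2595)*221)*(-11) = (8 + 221/5190)*(-11) = (41741/5190)*(-11) = -459151/5190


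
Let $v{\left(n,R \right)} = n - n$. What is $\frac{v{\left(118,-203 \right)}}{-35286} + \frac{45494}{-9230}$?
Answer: $- \frac{22747}{4615} \approx -4.9289$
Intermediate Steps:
$v{\left(n,R \right)} = 0$
$\frac{v{\left(118,-203 \right)}}{-35286} + \frac{45494}{-9230} = \frac{0}{-35286} + \frac{45494}{-9230} = 0 \left(- \frac{1}{35286}\right) + 45494 \left(- \frac{1}{9230}\right) = 0 - \frac{22747}{4615} = - \frac{22747}{4615}$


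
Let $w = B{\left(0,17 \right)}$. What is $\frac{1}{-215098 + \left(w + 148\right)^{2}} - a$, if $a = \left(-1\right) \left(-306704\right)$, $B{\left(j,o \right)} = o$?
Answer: $- \frac{57621400593}{187873} \approx -3.067 \cdot 10^{5}$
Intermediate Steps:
$w = 17$
$a = 306704$
$\frac{1}{-215098 + \left(w + 148\right)^{2}} - a = \frac{1}{-215098 + \left(17 + 148\right)^{2}} - 306704 = \frac{1}{-215098 + 165^{2}} - 306704 = \frac{1}{-215098 + 27225} - 306704 = \frac{1}{-187873} - 306704 = - \frac{1}{187873} - 306704 = - \frac{57621400593}{187873}$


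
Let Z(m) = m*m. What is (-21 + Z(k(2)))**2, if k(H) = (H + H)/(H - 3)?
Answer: 25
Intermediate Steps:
k(H) = 2*H/(-3 + H) (k(H) = (2*H)/(-3 + H) = 2*H/(-3 + H))
Z(m) = m**2
(-21 + Z(k(2)))**2 = (-21 + (2*2/(-3 + 2))**2)**2 = (-21 + (2*2/(-1))**2)**2 = (-21 + (2*2*(-1))**2)**2 = (-21 + (-4)**2)**2 = (-21 + 16)**2 = (-5)**2 = 25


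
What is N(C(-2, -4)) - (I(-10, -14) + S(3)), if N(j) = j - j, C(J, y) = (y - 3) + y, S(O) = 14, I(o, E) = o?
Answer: -4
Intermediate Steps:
C(J, y) = -3 + 2*y (C(J, y) = (-3 + y) + y = -3 + 2*y)
N(j) = 0
N(C(-2, -4)) - (I(-10, -14) + S(3)) = 0 - (-10 + 14) = 0 - 1*4 = 0 - 4 = -4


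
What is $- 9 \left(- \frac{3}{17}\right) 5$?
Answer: $\frac{135}{17} \approx 7.9412$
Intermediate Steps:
$- 9 \left(- \frac{3}{17}\right) 5 = - 9 \left(\left(-3\right) \frac{1}{17}\right) 5 = \left(-9\right) \left(- \frac{3}{17}\right) 5 = \frac{27}{17} \cdot 5 = \frac{135}{17}$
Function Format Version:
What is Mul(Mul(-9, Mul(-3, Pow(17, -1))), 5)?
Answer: Rational(135, 17) ≈ 7.9412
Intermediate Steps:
Mul(Mul(-9, Mul(-3, Pow(17, -1))), 5) = Mul(Mul(-9, Mul(-3, Rational(1, 17))), 5) = Mul(Mul(-9, Rational(-3, 17)), 5) = Mul(Rational(27, 17), 5) = Rational(135, 17)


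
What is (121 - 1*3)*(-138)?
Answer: -16284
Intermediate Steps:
(121 - 1*3)*(-138) = (121 - 3)*(-138) = 118*(-138) = -16284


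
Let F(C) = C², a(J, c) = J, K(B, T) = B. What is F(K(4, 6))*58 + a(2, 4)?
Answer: 930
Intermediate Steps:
F(K(4, 6))*58 + a(2, 4) = 4²*58 + 2 = 16*58 + 2 = 928 + 2 = 930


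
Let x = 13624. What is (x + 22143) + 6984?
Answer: 42751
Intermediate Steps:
(x + 22143) + 6984 = (13624 + 22143) + 6984 = 35767 + 6984 = 42751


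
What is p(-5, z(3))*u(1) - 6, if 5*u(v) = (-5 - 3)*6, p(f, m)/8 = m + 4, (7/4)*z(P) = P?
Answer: -3114/7 ≈ -444.86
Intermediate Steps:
z(P) = 4*P/7
p(f, m) = 32 + 8*m (p(f, m) = 8*(m + 4) = 8*(4 + m) = 32 + 8*m)
u(v) = -48/5 (u(v) = ((-5 - 3)*6)/5 = (-8*6)/5 = (⅕)*(-48) = -48/5)
p(-5, z(3))*u(1) - 6 = (32 + 8*((4/7)*3))*(-48/5) - 6 = (32 + 8*(12/7))*(-48/5) - 6 = (32 + 96/7)*(-48/5) - 6 = (320/7)*(-48/5) - 6 = -3072/7 - 6 = -3114/7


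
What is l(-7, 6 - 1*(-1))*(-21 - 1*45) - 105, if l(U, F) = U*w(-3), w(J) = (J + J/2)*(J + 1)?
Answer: 4053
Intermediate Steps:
w(J) = 3*J*(1 + J)/2 (w(J) = (J + J*(1/2))*(1 + J) = (J + J/2)*(1 + J) = (3*J/2)*(1 + J) = 3*J*(1 + J)/2)
l(U, F) = 9*U (l(U, F) = U*((3/2)*(-3)*(1 - 3)) = U*((3/2)*(-3)*(-2)) = U*9 = 9*U)
l(-7, 6 - 1*(-1))*(-21 - 1*45) - 105 = (9*(-7))*(-21 - 1*45) - 105 = -63*(-21 - 45) - 105 = -63*(-66) - 105 = 4158 - 105 = 4053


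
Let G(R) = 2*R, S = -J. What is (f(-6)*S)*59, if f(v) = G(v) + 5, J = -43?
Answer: -17759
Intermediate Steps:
S = 43 (S = -1*(-43) = 43)
f(v) = 5 + 2*v (f(v) = 2*v + 5 = 5 + 2*v)
(f(-6)*S)*59 = ((5 + 2*(-6))*43)*59 = ((5 - 12)*43)*59 = -7*43*59 = -301*59 = -17759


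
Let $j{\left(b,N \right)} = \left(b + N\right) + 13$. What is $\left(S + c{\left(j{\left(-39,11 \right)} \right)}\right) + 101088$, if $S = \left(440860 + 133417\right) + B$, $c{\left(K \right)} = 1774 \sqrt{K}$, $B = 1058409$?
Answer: $1733774 + 1774 i \sqrt{15} \approx 1.7338 \cdot 10^{6} + 6870.7 i$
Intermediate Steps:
$j{\left(b,N \right)} = 13 + N + b$ ($j{\left(b,N \right)} = \left(N + b\right) + 13 = 13 + N + b$)
$S = 1632686$ ($S = \left(440860 + 133417\right) + 1058409 = 574277 + 1058409 = 1632686$)
$\left(S + c{\left(j{\left(-39,11 \right)} \right)}\right) + 101088 = \left(1632686 + 1774 \sqrt{13 + 11 - 39}\right) + 101088 = \left(1632686 + 1774 \sqrt{-15}\right) + 101088 = \left(1632686 + 1774 i \sqrt{15}\right) + 101088 = 1733774 + 1774 i \sqrt{15}$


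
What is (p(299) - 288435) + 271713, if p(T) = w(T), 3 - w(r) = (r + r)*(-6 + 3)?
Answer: -14925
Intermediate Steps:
w(r) = 3 + 6*r (w(r) = 3 - (r + r)*(-6 + 3) = 3 - 2*r*(-3) = 3 - (-6)*r = 3 + 6*r)
p(T) = 3 + 6*T
(p(299) - 288435) + 271713 = ((3 + 6*299) - 288435) + 271713 = ((3 + 1794) - 288435) + 271713 = (1797 - 288435) + 271713 = -286638 + 271713 = -14925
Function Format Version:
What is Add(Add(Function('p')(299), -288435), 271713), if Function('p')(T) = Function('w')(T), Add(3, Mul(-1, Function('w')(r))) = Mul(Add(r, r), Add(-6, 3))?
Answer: -14925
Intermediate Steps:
Function('w')(r) = Add(3, Mul(6, r)) (Function('w')(r) = Add(3, Mul(-1, Mul(Add(r, r), Add(-6, 3)))) = Add(3, Mul(-1, Mul(Mul(2, r), -3))) = Add(3, Mul(-1, Mul(-6, r))) = Add(3, Mul(6, r)))
Function('p')(T) = Add(3, Mul(6, T))
Add(Add(Function('p')(299), -288435), 271713) = Add(Add(Add(3, Mul(6, 299)), -288435), 271713) = Add(Add(Add(3, 1794), -288435), 271713) = Add(Add(1797, -288435), 271713) = Add(-286638, 271713) = -14925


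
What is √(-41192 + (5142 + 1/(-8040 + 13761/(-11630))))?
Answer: 4*I*√19705371830353390530/93518961 ≈ 189.87*I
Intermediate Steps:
√(-41192 + (5142 + 1/(-8040 + 13761/(-11630)))) = √(-41192 + (5142 + 1/(-8040 + 13761*(-1/11630)))) = √(-41192 + (5142 + 1/(-8040 - 13761/11630))) = √(-41192 + (5142 + 1/(-93518961/11630))) = √(-41192 + (5142 - 11630/93518961)) = √(-41192 + 480874485832/93518961) = √(-3371358555680/93518961) = 4*I*√19705371830353390530/93518961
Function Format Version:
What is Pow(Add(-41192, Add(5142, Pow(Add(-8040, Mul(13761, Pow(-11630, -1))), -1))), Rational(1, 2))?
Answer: Mul(Rational(4, 93518961), I, Pow(19705371830353390530, Rational(1, 2))) ≈ Mul(189.87, I)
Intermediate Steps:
Pow(Add(-41192, Add(5142, Pow(Add(-8040, Mul(13761, Pow(-11630, -1))), -1))), Rational(1, 2)) = Pow(Add(-41192, Add(5142, Pow(Add(-8040, Mul(13761, Rational(-1, 11630))), -1))), Rational(1, 2)) = Pow(Add(-41192, Add(5142, Pow(Add(-8040, Rational(-13761, 11630)), -1))), Rational(1, 2)) = Pow(Add(-41192, Add(5142, Pow(Rational(-93518961, 11630), -1))), Rational(1, 2)) = Pow(Add(-41192, Add(5142, Rational(-11630, 93518961))), Rational(1, 2)) = Pow(Add(-41192, Rational(480874485832, 93518961)), Rational(1, 2)) = Pow(Rational(-3371358555680, 93518961), Rational(1, 2)) = Mul(Rational(4, 93518961), I, Pow(19705371830353390530, Rational(1, 2)))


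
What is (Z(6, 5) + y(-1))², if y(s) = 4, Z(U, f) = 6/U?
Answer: 25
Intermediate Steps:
(Z(6, 5) + y(-1))² = (6/6 + 4)² = (6*(⅙) + 4)² = (1 + 4)² = 5² = 25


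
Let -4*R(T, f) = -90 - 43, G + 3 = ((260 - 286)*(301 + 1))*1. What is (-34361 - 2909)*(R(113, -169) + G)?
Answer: 583033245/2 ≈ 2.9152e+8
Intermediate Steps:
G = -7855 (G = -3 + ((260 - 286)*(301 + 1))*1 = -3 - 26*302*1 = -3 - 7852*1 = -3 - 7852 = -7855)
R(T, f) = 133/4 (R(T, f) = -(-90 - 43)/4 = -¼*(-133) = 133/4)
(-34361 - 2909)*(R(113, -169) + G) = (-34361 - 2909)*(133/4 - 7855) = -37270*(-31287/4) = 583033245/2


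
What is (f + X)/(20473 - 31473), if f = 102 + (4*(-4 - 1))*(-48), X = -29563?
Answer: 2591/1000 ≈ 2.5910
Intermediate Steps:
f = 1062 (f = 102 + (4*(-5))*(-48) = 102 - 20*(-48) = 102 + 960 = 1062)
(f + X)/(20473 - 31473) = (1062 - 29563)/(20473 - 31473) = -28501/(-11000) = -28501*(-1/11000) = 2591/1000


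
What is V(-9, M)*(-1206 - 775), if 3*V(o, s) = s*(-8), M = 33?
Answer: 174328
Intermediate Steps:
V(o, s) = -8*s/3 (V(o, s) = (s*(-8))/3 = (-8*s)/3 = -8*s/3)
V(-9, M)*(-1206 - 775) = (-8/3*33)*(-1206 - 775) = -88*(-1981) = 174328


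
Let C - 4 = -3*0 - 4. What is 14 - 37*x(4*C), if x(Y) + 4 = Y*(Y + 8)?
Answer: 162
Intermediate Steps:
C = 0 (C = 4 + (-3*0 - 4) = 4 + (0 - 4) = 4 - 4 = 0)
x(Y) = -4 + Y*(8 + Y) (x(Y) = -4 + Y*(Y + 8) = -4 + Y*(8 + Y))
14 - 37*x(4*C) = 14 - 37*(-4 + (4*0)**2 + 8*(4*0)) = 14 - 37*(-4 + 0**2 + 8*0) = 14 - 37*(-4 + 0 + 0) = 14 - 37*(-4) = 14 + 148 = 162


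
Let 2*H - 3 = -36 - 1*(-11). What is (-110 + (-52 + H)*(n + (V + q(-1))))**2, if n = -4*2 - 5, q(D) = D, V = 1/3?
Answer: 564001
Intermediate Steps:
V = 1/3 ≈ 0.33333
n = -13 (n = -8 - 5 = -13)
H = -11 (H = 3/2 + (-36 - 1*(-11))/2 = 3/2 + (-36 + 11)/2 = 3/2 + (1/2)*(-25) = 3/2 - 25/2 = -11)
(-110 + (-52 + H)*(n + (V + q(-1))))**2 = (-110 + (-52 - 11)*(-13 + (1/3 - 1)))**2 = (-110 - 63*(-13 - 2/3))**2 = (-110 - 63*(-41/3))**2 = (-110 + 861)**2 = 751**2 = 564001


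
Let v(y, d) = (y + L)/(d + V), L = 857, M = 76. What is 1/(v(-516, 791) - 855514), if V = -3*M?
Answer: -563/481654041 ≈ -1.1689e-6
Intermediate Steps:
V = -228 (V = -3*76 = -228)
v(y, d) = (857 + y)/(-228 + d) (v(y, d) = (y + 857)/(d - 228) = (857 + y)/(-228 + d))
1/(v(-516, 791) - 855514) = 1/((857 - 516)/(-228 + 791) - 855514) = 1/(341/563 - 855514) = 1/(-481654041/563) = -563/481654041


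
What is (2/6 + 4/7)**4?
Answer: 130321/194481 ≈ 0.67010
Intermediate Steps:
(2/6 + 4/7)**4 = (2*(1/6) + 4*(1/7))**4 = (1/3 + 4/7)**4 = (19/21)**4 = 130321/194481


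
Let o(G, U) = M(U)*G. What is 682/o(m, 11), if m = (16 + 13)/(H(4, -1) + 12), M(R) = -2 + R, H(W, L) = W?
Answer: 10912/261 ≈ 41.808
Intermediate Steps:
m = 29/16 (m = (16 + 13)/(4 + 12) = 29/16 ≈ 1.8125)
o(G, U) = G*(-2 + U) (o(G, U) = (-2 + U)*G = G*(-2 + U))
682/o(m, 11) = 682/((29*(-2 + 11)/16)) = 682/(((29/16)*9)) = 682/(261/16) = 682*(16/261) = 10912/261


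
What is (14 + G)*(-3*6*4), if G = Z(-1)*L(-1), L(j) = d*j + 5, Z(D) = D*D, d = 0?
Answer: -1368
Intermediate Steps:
Z(D) = D²
L(j) = 5 (L(j) = 0*j + 5 = 0 + 5 = 5)
G = 5 (G = (-1)²*5 = 1*5 = 5)
(14 + G)*(-3*6*4) = (14 + 5)*(-3*6*4) = 19*(-18*4) = 19*(-72) = -1368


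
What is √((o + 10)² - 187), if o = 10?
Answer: √213 ≈ 14.595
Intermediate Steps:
√((o + 10)² - 187) = √((10 + 10)² - 187) = √(20² - 187) = √(400 - 187) = √213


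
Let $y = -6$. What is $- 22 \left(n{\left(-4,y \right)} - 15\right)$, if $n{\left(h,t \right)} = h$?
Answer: $418$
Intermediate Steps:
$- 22 \left(n{\left(-4,y \right)} - 15\right) = - 22 \left(-4 - 15\right) = \left(-22\right) \left(-19\right) = 418$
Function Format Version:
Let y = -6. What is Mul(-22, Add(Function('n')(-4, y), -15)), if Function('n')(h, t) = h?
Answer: 418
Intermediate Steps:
Mul(-22, Add(Function('n')(-4, y), -15)) = Mul(-22, Add(-4, -15)) = Mul(-22, -19) = 418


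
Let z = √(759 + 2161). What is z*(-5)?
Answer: -10*√730 ≈ -270.19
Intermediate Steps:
z = 2*√730 (z = √2920 = 2*√730 ≈ 54.037)
z*(-5) = (2*√730)*(-5) = -10*√730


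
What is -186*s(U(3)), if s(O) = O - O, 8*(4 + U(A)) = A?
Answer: 0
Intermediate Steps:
U(A) = -4 + A/8
s(O) = 0
-186*s(U(3)) = -186*0 = 0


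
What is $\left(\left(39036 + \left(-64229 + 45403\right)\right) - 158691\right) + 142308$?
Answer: $3827$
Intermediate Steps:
$\left(\left(39036 + \left(-64229 + 45403\right)\right) - 158691\right) + 142308 = \left(\left(39036 - 18826\right) - 158691\right) + 142308 = \left(20210 - 158691\right) + 142308 = -138481 + 142308 = 3827$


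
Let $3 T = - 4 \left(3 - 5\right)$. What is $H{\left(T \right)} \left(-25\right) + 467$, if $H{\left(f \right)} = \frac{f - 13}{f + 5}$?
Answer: $\frac{11516}{23} \approx 500.7$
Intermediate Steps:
$T = \frac{8}{3}$ ($T = \frac{\left(-4\right) \left(3 - 5\right)}{3} = \frac{\left(-4\right) \left(-2\right)}{3} = \frac{1}{3} \cdot 8 = \frac{8}{3} \approx 2.6667$)
$H{\left(f \right)} = \frac{-13 + f}{5 + f}$
$H{\left(T \right)} \left(-25\right) + 467 = \frac{-13 + \frac{8}{3}}{5 + \frac{8}{3}} \left(-25\right) + 467 = \frac{1}{\frac{23}{3}} \left(- \frac{31}{3}\right) \left(-25\right) + 467 = \frac{3}{23} \left(- \frac{31}{3}\right) \left(-25\right) + 467 = \left(- \frac{31}{23}\right) \left(-25\right) + 467 = \frac{775}{23} + 467 = \frac{11516}{23}$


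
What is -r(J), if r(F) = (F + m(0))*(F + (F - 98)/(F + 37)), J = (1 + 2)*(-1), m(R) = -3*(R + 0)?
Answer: -609/34 ≈ -17.912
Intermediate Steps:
m(R) = -3*R
J = -3 (J = 3*(-1) = -3)
r(F) = F*(F + (-98 + F)/(37 + F)) (r(F) = (F - 3*0)*(F + (F - 98)/(F + 37)) = (F + 0)*(F + (-98 + F)/(37 + F)) = F*(F + (-98 + F)/(37 + F)))
-r(J) = -(-3)*(-98 + (-3)² + 38*(-3))/(37 - 3) = -(-3)*(-98 + 9 - 114)/34 = -(-3)*(-203)/34 = -1*609/34 = -609/34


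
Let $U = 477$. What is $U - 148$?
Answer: $329$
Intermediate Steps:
$U - 148 = 477 - 148 = 329$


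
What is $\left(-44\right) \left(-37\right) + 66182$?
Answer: $67810$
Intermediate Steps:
$\left(-44\right) \left(-37\right) + 66182 = 1628 + 66182 = 67810$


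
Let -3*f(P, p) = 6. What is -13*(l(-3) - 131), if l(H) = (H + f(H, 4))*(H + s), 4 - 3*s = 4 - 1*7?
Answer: 4979/3 ≈ 1659.7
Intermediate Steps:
s = 7/3 (s = 4/3 - (4 - 1*7)/3 = 4/3 - (4 - 7)/3 = 4/3 - ⅓*(-3) = 4/3 + 1 = 7/3 ≈ 2.3333)
f(P, p) = -2 (f(P, p) = -⅓*6 = -2)
l(H) = (-2 + H)*(7/3 + H) (l(H) = (H - 2)*(H + 7/3) = (-2 + H)*(7/3 + H))
-13*(l(-3) - 131) = -13*((-14/3 + (-3)² + (⅓)*(-3)) - 131) = -13*((-14/3 + 9 - 1) - 131) = -13*(10/3 - 131) = -13*(-383/3) = 4979/3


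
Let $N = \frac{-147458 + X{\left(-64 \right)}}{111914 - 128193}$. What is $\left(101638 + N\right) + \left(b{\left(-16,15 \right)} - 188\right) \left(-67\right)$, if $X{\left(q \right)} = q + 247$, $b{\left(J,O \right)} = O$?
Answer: $\frac{1843402166}{16279} \approx 1.1324 \cdot 10^{5}$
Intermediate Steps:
$X{\left(q \right)} = 247 + q$
$N = \frac{147275}{16279}$ ($N = \frac{-147458 + \left(247 - 64\right)}{111914 - 128193} = \frac{-147458 + 183}{-16279} = \left(-147275\right) \left(- \frac{1}{16279}\right) = \frac{147275}{16279} \approx 9.0469$)
$\left(101638 + N\right) + \left(b{\left(-16,15 \right)} - 188\right) \left(-67\right) = \left(101638 + \frac{147275}{16279}\right) + \left(15 - 188\right) \left(-67\right) = \frac{1654712277}{16279} - -11591 = \frac{1654712277}{16279} + 11591 = \frac{1843402166}{16279}$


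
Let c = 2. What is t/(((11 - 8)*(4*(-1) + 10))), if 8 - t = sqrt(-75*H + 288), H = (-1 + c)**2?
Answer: 4/9 - sqrt(213)/18 ≈ -0.36636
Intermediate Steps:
H = 1 (H = (-1 + 2)**2 = 1**2 = 1)
t = 8 - sqrt(213) (t = 8 - sqrt(-75*1 + 288) = 8 - sqrt(-75 + 288) = 8 - sqrt(213) ≈ -6.5945)
t/(((11 - 8)*(4*(-1) + 10))) = (8 - sqrt(213))/(((11 - 8)*(4*(-1) + 10))) = (8 - sqrt(213))/((3*(-4 + 10))) = (8 - sqrt(213))/((3*6)) = (8 - sqrt(213))/18 = 4/9 - sqrt(213)/18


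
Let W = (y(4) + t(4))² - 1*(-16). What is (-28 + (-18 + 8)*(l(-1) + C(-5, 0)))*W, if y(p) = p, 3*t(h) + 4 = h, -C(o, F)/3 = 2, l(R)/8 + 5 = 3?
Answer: 6144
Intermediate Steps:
l(R) = -16 (l(R) = -40 + 8*3 = -40 + 24 = -16)
C(o, F) = -6 (C(o, F) = -3*2 = -6)
t(h) = -4/3 + h/3
W = 32 (W = (4 + (-4/3 + (⅓)*4))² - 1*(-16) = (4 + (-4/3 + 4/3))² + 16 = (4 + 0)² + 16 = 4² + 16 = 16 + 16 = 32)
(-28 + (-18 + 8)*(l(-1) + C(-5, 0)))*W = (-28 + (-18 + 8)*(-16 - 6))*32 = (-28 - 10*(-22))*32 = (-28 + 220)*32 = 192*32 = 6144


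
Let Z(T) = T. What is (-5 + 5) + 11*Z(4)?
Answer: 44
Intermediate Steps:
(-5 + 5) + 11*Z(4) = (-5 + 5) + 11*4 = 0 + 44 = 44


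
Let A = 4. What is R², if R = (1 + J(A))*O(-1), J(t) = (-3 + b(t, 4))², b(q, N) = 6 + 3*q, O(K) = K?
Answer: 51076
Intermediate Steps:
J(t) = (3 + 3*t)² (J(t) = (-3 + (6 + 3*t))² = (3 + 3*t)²)
R = -226 (R = (1 + 9*(1 + 4)²)*(-1) = (1 + 9*5²)*(-1) = (1 + 9*25)*(-1) = (1 + 225)*(-1) = 226*(-1) = -226)
R² = (-226)² = 51076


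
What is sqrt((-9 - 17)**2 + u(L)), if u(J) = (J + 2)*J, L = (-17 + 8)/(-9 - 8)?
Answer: sqrt(195751)/17 ≈ 26.026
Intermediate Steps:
L = 9/17 (L = -9/(-17) = -9*(-1/17) = 9/17 ≈ 0.52941)
u(J) = J*(2 + J) (u(J) = (2 + J)*J = J*(2 + J))
sqrt((-9 - 17)**2 + u(L)) = sqrt((-9 - 17)**2 + 9*(2 + 9/17)/17) = sqrt((-26)**2 + (9/17)*(43/17)) = sqrt(676 + 387/289) = sqrt(195751/289) = sqrt(195751)/17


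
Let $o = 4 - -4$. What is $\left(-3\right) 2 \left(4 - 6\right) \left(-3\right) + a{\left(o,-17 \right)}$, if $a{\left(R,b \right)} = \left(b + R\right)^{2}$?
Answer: $45$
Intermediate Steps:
$o = 8$ ($o = 4 + 4 = 8$)
$a{\left(R,b \right)} = \left(R + b\right)^{2}$
$\left(-3\right) 2 \left(4 - 6\right) \left(-3\right) + a{\left(o,-17 \right)} = \left(-3\right) 2 \left(4 - 6\right) \left(-3\right) + \left(8 - 17\right)^{2} = - 6 \left(\left(-2\right) \left(-3\right)\right) + \left(-9\right)^{2} = \left(-6\right) 6 + 81 = -36 + 81 = 45$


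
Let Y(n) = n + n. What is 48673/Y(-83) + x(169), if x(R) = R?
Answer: -20619/166 ≈ -124.21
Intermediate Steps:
Y(n) = 2*n
48673/Y(-83) + x(169) = 48673/((2*(-83))) + 169 = 48673/(-166) + 169 = 48673*(-1/166) + 169 = -48673/166 + 169 = -20619/166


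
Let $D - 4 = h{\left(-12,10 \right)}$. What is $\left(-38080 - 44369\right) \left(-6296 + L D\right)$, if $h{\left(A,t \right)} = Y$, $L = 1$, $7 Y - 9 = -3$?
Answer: $\frac{3630889062}{7} \approx 5.187 \cdot 10^{8}$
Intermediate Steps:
$Y = \frac{6}{7}$ ($Y = \frac{9}{7} + \frac{1}{7} \left(-3\right) = \frac{9}{7} - \frac{3}{7} = \frac{6}{7} \approx 0.85714$)
$h{\left(A,t \right)} = \frac{6}{7}$
$D = \frac{34}{7}$ ($D = 4 + \frac{6}{7} = \frac{34}{7} \approx 4.8571$)
$\left(-38080 - 44369\right) \left(-6296 + L D\right) = \left(-38080 - 44369\right) \left(-6296 + 1 \cdot \frac{34}{7}\right) = - 82449 \left(-6296 + \frac{34}{7}\right) = \left(-82449\right) \left(- \frac{44038}{7}\right) = \frac{3630889062}{7}$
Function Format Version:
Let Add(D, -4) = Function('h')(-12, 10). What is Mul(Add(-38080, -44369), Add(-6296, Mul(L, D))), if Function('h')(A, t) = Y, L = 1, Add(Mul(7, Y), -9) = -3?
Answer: Rational(3630889062, 7) ≈ 5.1870e+8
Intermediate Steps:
Y = Rational(6, 7) (Y = Add(Rational(9, 7), Mul(Rational(1, 7), -3)) = Add(Rational(9, 7), Rational(-3, 7)) = Rational(6, 7) ≈ 0.85714)
Function('h')(A, t) = Rational(6, 7)
D = Rational(34, 7) (D = Add(4, Rational(6, 7)) = Rational(34, 7) ≈ 4.8571)
Mul(Add(-38080, -44369), Add(-6296, Mul(L, D))) = Mul(Add(-38080, -44369), Add(-6296, Mul(1, Rational(34, 7)))) = Mul(-82449, Add(-6296, Rational(34, 7))) = Mul(-82449, Rational(-44038, 7)) = Rational(3630889062, 7)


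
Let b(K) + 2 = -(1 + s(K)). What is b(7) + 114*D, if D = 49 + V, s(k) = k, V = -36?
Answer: 1472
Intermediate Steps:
b(K) = -3 - K (b(K) = -2 - (1 + K) = -2 + (-1 - K) = -3 - K)
D = 13 (D = 49 - 36 = 13)
b(7) + 114*D = (-3 - 1*7) + 114*13 = (-3 - 7) + 1482 = -10 + 1482 = 1472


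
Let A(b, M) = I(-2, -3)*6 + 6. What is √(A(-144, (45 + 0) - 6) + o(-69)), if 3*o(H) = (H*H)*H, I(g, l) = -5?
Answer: I*√109527 ≈ 330.95*I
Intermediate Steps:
o(H) = H³/3 (o(H) = ((H*H)*H)/3 = (H²*H)/3 = H³/3)
A(b, M) = -24 (A(b, M) = -5*6 + 6 = -30 + 6 = -24)
√(A(-144, (45 + 0) - 6) + o(-69)) = √(-24 + (⅓)*(-69)³) = √(-24 + (⅓)*(-328509)) = √(-24 - 109503) = √(-109527) = I*√109527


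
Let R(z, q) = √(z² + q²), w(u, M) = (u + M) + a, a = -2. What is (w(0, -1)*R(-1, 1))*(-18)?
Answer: 54*√2 ≈ 76.368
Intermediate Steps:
w(u, M) = -2 + M + u (w(u, M) = (u + M) - 2 = (M + u) - 2 = -2 + M + u)
R(z, q) = √(q² + z²)
(w(0, -1)*R(-1, 1))*(-18) = ((-2 - 1 + 0)*√(1² + (-1)²))*(-18) = -3*√(1 + 1)*(-18) = -3*√2*(-18) = 54*√2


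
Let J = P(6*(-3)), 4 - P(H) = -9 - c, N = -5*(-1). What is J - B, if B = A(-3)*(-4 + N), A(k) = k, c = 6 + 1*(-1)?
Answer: 21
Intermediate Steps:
c = 5 (c = 6 - 1 = 5)
N = 5
P(H) = 18 (P(H) = 4 - (-9 - 1*5) = 4 - (-9 - 5) = 4 - 1*(-14) = 4 + 14 = 18)
J = 18
B = -3 (B = -3*(-4 + 5) = -3*1 = -3)
J - B = 18 - 1*(-3) = 18 + 3 = 21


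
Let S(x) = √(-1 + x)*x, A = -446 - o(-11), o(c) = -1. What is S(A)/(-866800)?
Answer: 89*I*√446/173360 ≈ 0.010842*I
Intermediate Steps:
A = -445 (A = -446 - 1*(-1) = -446 + 1 = -445)
S(x) = x*√(-1 + x)
S(A)/(-866800) = -445*√(-1 - 445)/(-866800) = -445*I*√446*(-1/866800) = 89*I*√446/173360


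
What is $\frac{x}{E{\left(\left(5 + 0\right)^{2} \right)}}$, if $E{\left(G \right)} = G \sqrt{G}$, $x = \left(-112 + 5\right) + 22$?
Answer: $- \frac{17}{25} \approx -0.68$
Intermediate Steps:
$x = -85$ ($x = -107 + 22 = -85$)
$E{\left(G \right)} = G^{\frac{3}{2}}$
$\frac{x}{E{\left(\left(5 + 0\right)^{2} \right)}} = - \frac{85}{\left(\left(5 + 0\right)^{2}\right)^{\frac{3}{2}}} = - \frac{85}{\left(5^{2}\right)^{\frac{3}{2}}} = - \frac{85}{25^{\frac{3}{2}}} = - \frac{85}{125} = \left(-85\right) \frac{1}{125} = - \frac{17}{25}$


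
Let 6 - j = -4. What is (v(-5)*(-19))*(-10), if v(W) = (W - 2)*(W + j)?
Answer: -6650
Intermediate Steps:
j = 10 (j = 6 - 1*(-4) = 6 + 4 = 10)
v(W) = (-2 + W)*(10 + W) (v(W) = (W - 2)*(W + 10) = (-2 + W)*(10 + W))
(v(-5)*(-19))*(-10) = ((-20 + (-5)**2 + 8*(-5))*(-19))*(-10) = ((-20 + 25 - 40)*(-19))*(-10) = -35*(-19)*(-10) = 665*(-10) = -6650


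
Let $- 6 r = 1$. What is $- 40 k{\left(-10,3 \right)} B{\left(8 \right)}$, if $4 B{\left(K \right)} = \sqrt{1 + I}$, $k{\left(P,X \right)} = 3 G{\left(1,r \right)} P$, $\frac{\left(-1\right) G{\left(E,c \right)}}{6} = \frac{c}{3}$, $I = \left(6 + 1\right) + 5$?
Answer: $100 \sqrt{13} \approx 360.56$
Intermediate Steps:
$r = - \frac{1}{6}$ ($r = \left(- \frac{1}{6}\right) 1 = - \frac{1}{6} \approx -0.16667$)
$I = 12$ ($I = 7 + 5 = 12$)
$G{\left(E,c \right)} = - 2 c$ ($G{\left(E,c \right)} = - 6 \frac{c}{3} = - 2 c$)
$k{\left(P,X \right)} = P$ ($k{\left(P,X \right)} = 3 \left(\left(-2\right) \left(- \frac{1}{6}\right)\right) P = 3 \cdot \frac{1}{3} P = 1 P = P$)
$B{\left(K \right)} = \frac{\sqrt{13}}{4}$ ($B{\left(K \right)} = \frac{\sqrt{1 + 12}}{4} = \frac{\sqrt{13}}{4}$)
$- 40 k{\left(-10,3 \right)} B{\left(8 \right)} = \left(-40\right) \left(-10\right) \frac{\sqrt{13}}{4} = 400 \frac{\sqrt{13}}{4} = 100 \sqrt{13}$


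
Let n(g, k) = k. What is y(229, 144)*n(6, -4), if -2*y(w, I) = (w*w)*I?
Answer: 15103008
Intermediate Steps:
y(w, I) = -I*w**2/2 (y(w, I) = -w*w*I/2 = -w**2*I/2 = -I*w**2/2)
y(229, 144)*n(6, -4) = -1/2*144*229**2*(-4) = -1/2*144*52441*(-4) = -3775752*(-4) = 15103008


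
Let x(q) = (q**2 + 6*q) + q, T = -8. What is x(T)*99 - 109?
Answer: 683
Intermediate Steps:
x(q) = q**2 + 7*q
x(T)*99 - 109 = -8*(7 - 8)*99 - 109 = -8*(-1)*99 - 109 = 8*99 - 109 = 792 - 109 = 683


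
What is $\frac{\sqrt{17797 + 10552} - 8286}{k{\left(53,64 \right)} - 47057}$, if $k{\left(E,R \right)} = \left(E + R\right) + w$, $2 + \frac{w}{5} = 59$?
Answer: $\frac{8286}{46655} - \frac{\sqrt{28349}}{46655} \approx 0.17399$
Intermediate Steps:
$w = 285$ ($w = -10 + 5 \cdot 59 = -10 + 295 = 285$)
$k{\left(E,R \right)} = 285 + E + R$ ($k{\left(E,R \right)} = \left(E + R\right) + 285 = 285 + E + R$)
$\frac{\sqrt{17797 + 10552} - 8286}{k{\left(53,64 \right)} - 47057} = \frac{\sqrt{17797 + 10552} - 8286}{\left(285 + 53 + 64\right) - 47057} = \frac{\sqrt{28349} - 8286}{402 - 47057} = \frac{-8286 + \sqrt{28349}}{-46655} = \left(-8286 + \sqrt{28349}\right) \left(- \frac{1}{46655}\right) = \frac{8286}{46655} - \frac{\sqrt{28349}}{46655}$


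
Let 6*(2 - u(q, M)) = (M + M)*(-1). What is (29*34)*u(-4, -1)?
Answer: 4930/3 ≈ 1643.3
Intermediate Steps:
u(q, M) = 2 + M/3 (u(q, M) = 2 - (M + M)*(-1)/6 = 2 - 2*M*(-1)/6 = 2 - (-1)*M/3 = 2 + M/3)
(29*34)*u(-4, -1) = (29*34)*(2 + (1/3)*(-1)) = 986*(2 - 1/3) = 986*(5/3) = 4930/3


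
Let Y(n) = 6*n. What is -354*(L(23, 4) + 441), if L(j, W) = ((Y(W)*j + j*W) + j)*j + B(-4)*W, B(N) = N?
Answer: -5581164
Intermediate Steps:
L(j, W) = -4*W + j*(j + 7*W*j) (L(j, W) = (((6*W)*j + j*W) + j)*j - 4*W = ((6*W*j + W*j) + j)*j - 4*W = (7*W*j + j)*j - 4*W = (j + 7*W*j)*j - 4*W = j*(j + 7*W*j) - 4*W = -4*W + j*(j + 7*W*j))
-354*(L(23, 4) + 441) = -354*((23**2 - 4*4 + 7*4*23**2) + 441) = -354*((529 - 16 + 7*4*529) + 441) = -354*((529 - 16 + 14812) + 441) = -354*(15325 + 441) = -354*15766 = -5581164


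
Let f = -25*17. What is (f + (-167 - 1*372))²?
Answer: 929296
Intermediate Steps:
f = -425
(f + (-167 - 1*372))² = (-425 + (-167 - 1*372))² = (-425 + (-167 - 372))² = (-425 - 539)² = (-964)² = 929296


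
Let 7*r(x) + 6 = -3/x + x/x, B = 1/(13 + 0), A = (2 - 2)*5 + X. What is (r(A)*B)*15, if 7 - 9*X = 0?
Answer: -930/637 ≈ -1.4600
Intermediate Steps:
X = 7/9 (X = 7/9 - ⅑*0 = 7/9 + 0 = 7/9 ≈ 0.77778)
A = 7/9 (A = (2 - 2)*5 + 7/9 = 0*5 + 7/9 = 0 + 7/9 = 7/9 ≈ 0.77778)
B = 1/13 ≈ 0.076923
r(x) = -5/7 - 3/(7*x) (r(x) = -6/7 + (-3/x + x/x)/7 = -6/7 + (-3/x + 1)/7 = -6/7 + (1 - 3/x)/7 = -6/7 + (⅐ - 3/(7*x)) = -5/7 - 3/(7*x))
(r(A)*B)*15 = (((-3 - 5*7/9)/(7*(7/9)))*(1/13))*15 = (((⅐)*(9/7)*(-3 - 35/9))*(1/13))*15 = (((⅐)*(9/7)*(-62/9))*(1/13))*15 = -62/49*1/13*15 = -62/637*15 = -930/637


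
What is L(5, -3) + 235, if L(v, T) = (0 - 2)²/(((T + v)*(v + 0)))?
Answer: 1177/5 ≈ 235.40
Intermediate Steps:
L(v, T) = 4/(v*(T + v)) (L(v, T) = (-2)²/(((T + v)*v)) = 4/((v*(T + v))) = 4*(1/(v*(T + v))) = 4/(v*(T + v)))
L(5, -3) + 235 = 4/(5*(-3 + 5)) + 235 = 4*(⅕)/2 + 235 = 4*(⅕)*(½) + 235 = ⅖ + 235 = 1177/5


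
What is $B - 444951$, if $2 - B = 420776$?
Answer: $-865725$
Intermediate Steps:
$B = -420774$ ($B = 2 - 420776 = -420774$)
$B - 444951 = -420774 - 444951 = -865725$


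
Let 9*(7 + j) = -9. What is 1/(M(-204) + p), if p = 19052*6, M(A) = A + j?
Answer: 1/114100 ≈ 8.7642e-6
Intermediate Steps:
j = -8 (j = -7 + (1/9)*(-9) = -7 - 1 = -8)
M(A) = -8 + A (M(A) = A - 8 = -8 + A)
p = 114312
1/(M(-204) + p) = 1/((-8 - 204) + 114312) = 1/(-212 + 114312) = 1/114100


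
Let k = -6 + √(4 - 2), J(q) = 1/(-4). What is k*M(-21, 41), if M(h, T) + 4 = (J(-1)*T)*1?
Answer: 171/2 - 57*√2/4 ≈ 65.347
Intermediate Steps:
J(q) = -¼
k = -6 + √2 ≈ -4.5858
M(h, T) = -4 - T/4 (M(h, T) = -4 - T/4*1 = -4 - T/4)
k*M(-21, 41) = (-6 + √2)*(-4 - ¼*41) = (-6 + √2)*(-4 - 41/4) = (-6 + √2)*(-57/4) = 171/2 - 57*√2/4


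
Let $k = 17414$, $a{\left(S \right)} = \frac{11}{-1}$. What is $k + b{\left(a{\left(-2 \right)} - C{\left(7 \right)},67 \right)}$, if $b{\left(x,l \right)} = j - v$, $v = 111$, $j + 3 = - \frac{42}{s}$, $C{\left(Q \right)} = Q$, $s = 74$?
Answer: $\frac{640079}{37} \approx 17299.0$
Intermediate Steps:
$a{\left(S \right)} = -11$ ($a{\left(S \right)} = 11 \left(-1\right) = -11$)
$j = - \frac{132}{37}$ ($j = -3 - \frac{42}{74} = -3 - \frac{21}{37} = - \frac{132}{37} \approx -3.5676$)
$b{\left(x,l \right)} = - \frac{4239}{37}$ ($b{\left(x,l \right)} = - \frac{132}{37} - 111 = - \frac{4239}{37}$)
$k + b{\left(a{\left(-2 \right)} - C{\left(7 \right)},67 \right)} = 17414 - \frac{4239}{37} = \frac{640079}{37}$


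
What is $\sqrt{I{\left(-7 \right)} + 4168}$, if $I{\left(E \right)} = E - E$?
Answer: $2 \sqrt{1042} \approx 64.56$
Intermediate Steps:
$I{\left(E \right)} = 0$
$\sqrt{I{\left(-7 \right)} + 4168} = \sqrt{0 + 4168} = \sqrt{4168} = 2 \sqrt{1042}$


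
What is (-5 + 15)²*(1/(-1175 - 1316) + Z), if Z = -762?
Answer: -189814300/2491 ≈ -76200.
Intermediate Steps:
(-5 + 15)²*(1/(-1175 - 1316) + Z) = (-5 + 15)²*(1/(-1175 - 1316) - 762) = 10²*(1/(-2491) - 762) = 100*(-1/2491 - 762) = 100*(-1898143/2491) = -189814300/2491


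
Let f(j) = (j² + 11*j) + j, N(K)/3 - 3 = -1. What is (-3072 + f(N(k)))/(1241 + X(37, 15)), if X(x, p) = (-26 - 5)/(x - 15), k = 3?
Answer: -65208/27271 ≈ -2.3911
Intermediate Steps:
N(K) = 6 (N(K) = 9 + 3*(-1) = 9 - 3 = 6)
X(x, p) = -31/(-15 + x)
f(j) = j² + 12*j
(-3072 + f(N(k)))/(1241 + X(37, 15)) = (-3072 + 6*(12 + 6))/(1241 - 31/(-15 + 37)) = (-3072 + 6*18)/(1241 - 31/22) = (-3072 + 108)/(1241 - 31*1/22) = -2964/(1241 - 31/22) = -2964/27271/22 = -2964*22/27271 = -65208/27271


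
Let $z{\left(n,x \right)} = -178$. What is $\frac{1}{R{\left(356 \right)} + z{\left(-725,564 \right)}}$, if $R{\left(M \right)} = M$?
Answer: $\frac{1}{178} \approx 0.005618$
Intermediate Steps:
$\frac{1}{R{\left(356 \right)} + z{\left(-725,564 \right)}} = \frac{1}{356 - 178} = \frac{1}{178}$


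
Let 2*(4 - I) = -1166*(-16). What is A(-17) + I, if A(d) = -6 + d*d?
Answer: -9041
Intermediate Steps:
A(d) = -6 + d²
I = -9324 (I = 4 - (-583)*(-16) = 4 - ½*18656 = 4 - 9328 = -9324)
A(-17) + I = (-6 + (-17)²) - 9324 = (-6 + 289) - 9324 = 283 - 9324 = -9041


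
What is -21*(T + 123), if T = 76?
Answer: -4179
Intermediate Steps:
-21*(T + 123) = -21*(76 + 123) = -21*199 = -4179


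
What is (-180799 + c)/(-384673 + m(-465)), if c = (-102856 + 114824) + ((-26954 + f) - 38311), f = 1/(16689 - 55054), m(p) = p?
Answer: 8981093041/14775819370 ≈ 0.60782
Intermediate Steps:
f = -1/38365 (f = 1/(-38365) = -1/38365 ≈ -2.6065e-5)
c = -2044739406/38365 (c = (-102856 + 114824) + ((-26954 - 1/38365) - 38311) = 11968 + (-1034090211/38365 - 38311) = 11968 - 2503891726/38365 = -2044739406/38365 ≈ -53297.)
(-180799 + c)/(-384673 + m(-465)) = (-180799 - 2044739406/38365)/(-384673 - 465) = -8981093041/38365/(-385138) = -8981093041/38365*(-1/385138) = 8981093041/14775819370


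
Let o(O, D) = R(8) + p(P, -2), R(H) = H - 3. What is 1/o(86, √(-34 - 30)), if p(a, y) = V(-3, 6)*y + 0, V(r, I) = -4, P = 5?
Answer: 1/13 ≈ 0.076923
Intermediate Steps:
R(H) = -3 + H
p(a, y) = -4*y (p(a, y) = -4*y + 0 = -4*y)
o(O, D) = 13 (o(O, D) = (-3 + 8) - 4*(-2) = 5 + 8 = 13)
1/o(86, √(-34 - 30)) = 1/13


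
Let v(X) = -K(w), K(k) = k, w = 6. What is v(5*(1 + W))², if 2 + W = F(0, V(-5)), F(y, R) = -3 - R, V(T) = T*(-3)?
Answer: 36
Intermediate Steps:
V(T) = -3*T
W = -20 (W = -2 + (-3 - (-3)*(-5)) = -2 + (-3 - 1*15) = -2 + (-3 - 15) = -2 - 18 = -20)
v(X) = -6 (v(X) = -1*6 = -6)
v(5*(1 + W))² = (-6)² = 36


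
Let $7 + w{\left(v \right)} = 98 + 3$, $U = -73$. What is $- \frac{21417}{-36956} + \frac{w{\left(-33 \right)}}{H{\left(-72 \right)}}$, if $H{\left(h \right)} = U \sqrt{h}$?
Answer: $\frac{21417}{36956} + \frac{47 i \sqrt{2}}{438} \approx 0.57953 + 0.15175 i$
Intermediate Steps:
$H{\left(h \right)} = - 73 \sqrt{h}$
$w{\left(v \right)} = 94$ ($w{\left(v \right)} = -7 + \left(98 + 3\right) = -7 + 101 = 94$)
$- \frac{21417}{-36956} + \frac{w{\left(-33 \right)}}{H{\left(-72 \right)}} = - \frac{21417}{-36956} + \frac{94}{\left(-73\right) \sqrt{-72}} = \left(-21417\right) \left(- \frac{1}{36956}\right) + \frac{94}{\left(-73\right) 6 i \sqrt{2}} = \frac{21417}{36956} + \frac{94}{\left(-438\right) i \sqrt{2}} = \frac{21417}{36956} + 94 \frac{i \sqrt{2}}{876} = \frac{21417}{36956} + \frac{47 i \sqrt{2}}{438}$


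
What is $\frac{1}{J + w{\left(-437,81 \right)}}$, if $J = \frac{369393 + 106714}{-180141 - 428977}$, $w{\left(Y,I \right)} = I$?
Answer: $\frac{609118}{48862451} \approx 0.012466$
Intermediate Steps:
$J = - \frac{476107}{609118}$ ($J = \frac{476107}{-609118} = 476107 \left(- \frac{1}{609118}\right) = - \frac{476107}{609118} \approx -0.78163$)
$\frac{1}{J + w{\left(-437,81 \right)}} = \frac{1}{- \frac{476107}{609118} + 81} = \frac{1}{\frac{48862451}{609118}} = \frac{609118}{48862451}$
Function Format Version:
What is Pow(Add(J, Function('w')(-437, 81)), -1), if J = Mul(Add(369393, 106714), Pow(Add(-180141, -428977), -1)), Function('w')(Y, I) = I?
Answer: Rational(609118, 48862451) ≈ 0.012466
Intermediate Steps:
J = Rational(-476107, 609118) (J = Mul(476107, Pow(-609118, -1)) = Mul(476107, Rational(-1, 609118)) = Rational(-476107, 609118) ≈ -0.78163)
Pow(Add(J, Function('w')(-437, 81)), -1) = Pow(Add(Rational(-476107, 609118), 81), -1) = Pow(Rational(48862451, 609118), -1) = Rational(609118, 48862451)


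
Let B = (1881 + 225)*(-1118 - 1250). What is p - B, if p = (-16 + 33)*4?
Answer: 4987076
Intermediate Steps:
B = -4987008 (B = 2106*(-2368) = -4987008)
p = 68 (p = 17*4 = 68)
p - B = 68 - 1*(-4987008) = 68 + 4987008 = 4987076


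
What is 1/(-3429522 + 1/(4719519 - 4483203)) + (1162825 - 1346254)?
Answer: -148660201979357295/810450920951 ≈ -1.8343e+5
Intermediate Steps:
1/(-3429522 + 1/(4719519 - 4483203)) + (1162825 - 1346254) = 1/(-3429522 + 1/236316) - 183429 = 1/(-810450920951/236316) - 183429 = -236316/810450920951 - 183429 = -148660201979357295/810450920951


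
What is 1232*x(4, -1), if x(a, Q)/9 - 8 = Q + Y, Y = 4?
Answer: 121968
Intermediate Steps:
x(a, Q) = 108 + 9*Q (x(a, Q) = 72 + 9*(Q + 4) = 72 + 9*(4 + Q) = 72 + (36 + 9*Q) = 108 + 9*Q)
1232*x(4, -1) = 1232*(108 + 9*(-1)) = 1232*(108 - 9) = 1232*99 = 121968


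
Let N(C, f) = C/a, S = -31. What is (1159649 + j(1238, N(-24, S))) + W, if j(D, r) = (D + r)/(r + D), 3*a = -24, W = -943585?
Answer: 216065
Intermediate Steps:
a = -8 (a = (⅓)*(-24) = -8)
N(C, f) = -C/8 (N(C, f) = C/(-8) = C*(-⅛) = -C/8)
j(D, r) = 1 (j(D, r) = (D + r)/(D + r) = 1)
(1159649 + j(1238, N(-24, S))) + W = (1159649 + 1) - 943585 = 1159650 - 943585 = 216065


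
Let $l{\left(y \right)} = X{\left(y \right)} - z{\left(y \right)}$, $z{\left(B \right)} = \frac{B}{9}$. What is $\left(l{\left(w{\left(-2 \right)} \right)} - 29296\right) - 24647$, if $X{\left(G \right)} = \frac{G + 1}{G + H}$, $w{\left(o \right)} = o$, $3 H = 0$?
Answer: $- \frac{970961}{18} \approx -53942.0$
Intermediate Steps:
$H = 0$ ($H = \frac{1}{3} \cdot 0 = 0$)
$z{\left(B \right)} = \frac{B}{9}$ ($z{\left(B \right)} = B \frac{1}{9} = \frac{B}{9}$)
$X{\left(G \right)} = \frac{1 + G}{G}$ ($X{\left(G \right)} = \frac{G + 1}{G + 0} = \frac{1 + G}{G}$)
$l{\left(y \right)} = - \frac{y}{9} + \frac{1 + y}{y}$ ($l{\left(y \right)} = \frac{1 + y}{y} - \frac{y}{9} = - \frac{y}{9} + \frac{1 + y}{y}$)
$\left(l{\left(w{\left(-2 \right)} \right)} - 29296\right) - 24647 = \left(\left(1 + \frac{1}{-2} - - \frac{2}{9}\right) - 29296\right) - 24647 = \left(\left(1 - \frac{1}{2} + \frac{2}{9}\right) - 29296\right) - 24647 = \left(\frac{13}{18} - 29296\right) - 24647 = - \frac{527315}{18} - 24647 = - \frac{970961}{18}$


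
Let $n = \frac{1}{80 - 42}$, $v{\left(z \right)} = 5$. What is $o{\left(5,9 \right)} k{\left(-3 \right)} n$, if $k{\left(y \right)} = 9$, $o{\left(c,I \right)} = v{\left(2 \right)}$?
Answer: $\frac{45}{38} \approx 1.1842$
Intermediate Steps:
$o{\left(c,I \right)} = 5$
$n = \frac{1}{38} \approx 0.026316$
$o{\left(5,9 \right)} k{\left(-3 \right)} n = 5 \cdot 9 \cdot \frac{1}{38} = 45 \cdot \frac{1}{38} = \frac{45}{38}$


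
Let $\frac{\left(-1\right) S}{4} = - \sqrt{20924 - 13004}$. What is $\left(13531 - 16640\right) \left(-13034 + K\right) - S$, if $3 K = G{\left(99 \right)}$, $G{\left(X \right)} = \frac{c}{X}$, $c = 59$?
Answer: $\frac{12035060251}{297} - 48 \sqrt{55} \approx 4.0522 \cdot 10^{7}$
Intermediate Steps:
$G{\left(X \right)} = \frac{59}{X}$
$K = \frac{59}{297}$ ($K = \frac{59 \cdot \frac{1}{99}}{3} = \frac{1}{3} \cdot \frac{59}{99} = \frac{59}{297} \approx 0.19865$)
$S = 48 \sqrt{55}$ ($S = - 4 \left(- \sqrt{20924 - 13004}\right) = - 4 \left(- \sqrt{7920}\right) = - 4 \left(- 12 \sqrt{55}\right) = 48 \sqrt{55} \approx 355.98$)
$\left(13531 - 16640\right) \left(-13034 + K\right) - S = \left(13531 - 16640\right) \left(-13034 + \frac{59}{297}\right) - 48 \sqrt{55} = \left(-3109\right) \left(- \frac{3871039}{297}\right) - 48 \sqrt{55} = \frac{12035060251}{297} - 48 \sqrt{55}$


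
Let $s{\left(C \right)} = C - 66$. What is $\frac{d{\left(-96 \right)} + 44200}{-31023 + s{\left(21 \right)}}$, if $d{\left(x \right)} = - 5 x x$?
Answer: $\frac{470}{7767} \approx 0.060512$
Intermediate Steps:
$d{\left(x \right)} = - 5 x^{2}$
$s{\left(C \right)} = -66 + C$ ($s{\left(C \right)} = C - 66 = -66 + C$)
$\frac{d{\left(-96 \right)} + 44200}{-31023 + s{\left(21 \right)}} = \frac{- 5 \left(-96\right)^{2} + 44200}{-31023 + \left(-66 + 21\right)} = \frac{\left(-5\right) 9216 + 44200}{-31023 - 45} = \frac{-46080 + 44200}{-31068} = \left(-1880\right) \left(- \frac{1}{31068}\right) = \frac{470}{7767}$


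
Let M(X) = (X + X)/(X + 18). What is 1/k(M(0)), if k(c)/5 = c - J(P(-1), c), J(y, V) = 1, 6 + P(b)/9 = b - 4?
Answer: -⅕ ≈ -0.20000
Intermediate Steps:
P(b) = -90 + 9*b (P(b) = -54 + 9*(b - 4) = -54 + 9*(-4 + b) = -54 + (-36 + 9*b) = -90 + 9*b)
M(X) = 2*X/(18 + X) (M(X) = (2*X)/(18 + X) = 2*X/(18 + X))
k(c) = -5 + 5*c (k(c) = 5*(c - 1*1) = 5*(c - 1) = 5*(-1 + c) = -5 + 5*c)
1/k(M(0)) = 1/(-5 + 5*(2*0/(18 + 0))) = 1/(-5 + 5*(2*0/18)) = 1/(-5 + 5*(2*0*(1/18))) = 1/(-5 + 5*0) = 1/(-5 + 0) = 1/(-5) = -⅕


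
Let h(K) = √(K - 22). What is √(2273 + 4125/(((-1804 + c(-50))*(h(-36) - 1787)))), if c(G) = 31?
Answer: √591*√((2400555316 - 1343343*I*√58)/(1787 - I*√58))/591 ≈ 47.676 + 5.8189e-8*I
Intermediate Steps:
h(K) = √(-22 + K)
√(2273 + 4125/(((-1804 + c(-50))*(h(-36) - 1787)))) = √(2273 + 4125/(((-1804 + 31)*(√(-22 - 36) - 1787)))) = √(2273 + 4125/((-1773*(√(-58) - 1787)))) = √(2273 + 4125/((-1773*(I*√58 - 1787)))) = √(2273 + 4125/((-1773*(-1787 + I*√58)))) = √(2273 + 4125/(3168351 - 1773*I*√58))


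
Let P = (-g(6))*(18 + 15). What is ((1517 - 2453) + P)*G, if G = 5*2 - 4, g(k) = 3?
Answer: -6210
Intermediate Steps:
P = -99 (P = (-1*3)*(18 + 15) = -3*33 = -99)
G = 6 (G = 10 - 4 = 6)
((1517 - 2453) + P)*G = ((1517 - 2453) - 99)*6 = (-936 - 99)*6 = -1035*6 = -6210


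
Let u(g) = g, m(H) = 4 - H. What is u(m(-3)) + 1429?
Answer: 1436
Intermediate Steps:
u(m(-3)) + 1429 = (4 - 1*(-3)) + 1429 = (4 + 3) + 1429 = 7 + 1429 = 1436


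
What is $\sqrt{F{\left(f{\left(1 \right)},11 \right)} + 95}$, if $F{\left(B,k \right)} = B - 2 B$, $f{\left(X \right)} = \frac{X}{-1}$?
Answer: $4 \sqrt{6} \approx 9.798$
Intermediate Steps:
$f{\left(X \right)} = - X$ ($f{\left(X \right)} = X \left(-1\right) = - X$)
$F{\left(B,k \right)} = - B$
$\sqrt{F{\left(f{\left(1 \right)},11 \right)} + 95} = \sqrt{- \left(-1\right) 1 + 95} = \sqrt{\left(-1\right) \left(-1\right) + 95} = \sqrt{1 + 95} = \sqrt{96} = 4 \sqrt{6}$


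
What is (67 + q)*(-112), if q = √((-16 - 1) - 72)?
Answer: -7504 - 112*I*√89 ≈ -7504.0 - 1056.6*I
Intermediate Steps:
q = I*√89 (q = √(-17 - 72) = √(-89) = I*√89 ≈ 9.434*I)
(67 + q)*(-112) = (67 + I*√89)*(-112) = -7504 - 112*I*√89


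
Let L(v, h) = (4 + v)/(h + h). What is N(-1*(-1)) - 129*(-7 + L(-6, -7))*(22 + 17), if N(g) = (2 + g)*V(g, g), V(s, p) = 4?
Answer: 241572/7 ≈ 34510.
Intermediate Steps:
L(v, h) = (4 + v)/(2*h) (L(v, h) = (4 + v)/((2*h)) = (4 + v)*(1/(2*h)) = (4 + v)/(2*h))
N(g) = 8 + 4*g (N(g) = (2 + g)*4 = 8 + 4*g)
N(-1*(-1)) - 129*(-7 + L(-6, -7))*(22 + 17) = (8 + 4*(-1*(-1))) - 129*(-7 + (½)*(4 - 6)/(-7))*(22 + 17) = (8 + 4*1) - 129*(-7 + (½)*(-⅐)*(-2))*39 = (8 + 4) - 129*(-7 + ⅐)*39 = 12 - (-6192)*39/7 = 12 - 129*(-1872/7) = 12 + 241488/7 = 241572/7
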